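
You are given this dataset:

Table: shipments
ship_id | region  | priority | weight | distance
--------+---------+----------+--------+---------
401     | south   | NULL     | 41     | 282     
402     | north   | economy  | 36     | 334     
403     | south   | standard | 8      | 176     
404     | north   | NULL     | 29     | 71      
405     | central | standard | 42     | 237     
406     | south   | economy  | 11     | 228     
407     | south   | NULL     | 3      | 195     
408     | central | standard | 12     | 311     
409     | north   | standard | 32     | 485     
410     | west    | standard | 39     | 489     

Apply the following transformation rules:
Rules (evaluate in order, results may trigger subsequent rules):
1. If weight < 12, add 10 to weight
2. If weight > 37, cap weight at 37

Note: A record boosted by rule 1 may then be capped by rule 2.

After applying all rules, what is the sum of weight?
272

Step 1: Apply rule 1 to records with weight < 12
  - 3 records get bonus of 10
  - Of these, 0 records then exceed 37 and get capped
Step 2: Apply rule 2 to records with weight > 37
  - 3 records (original) are capped
Step 3: Calculate final sum = 272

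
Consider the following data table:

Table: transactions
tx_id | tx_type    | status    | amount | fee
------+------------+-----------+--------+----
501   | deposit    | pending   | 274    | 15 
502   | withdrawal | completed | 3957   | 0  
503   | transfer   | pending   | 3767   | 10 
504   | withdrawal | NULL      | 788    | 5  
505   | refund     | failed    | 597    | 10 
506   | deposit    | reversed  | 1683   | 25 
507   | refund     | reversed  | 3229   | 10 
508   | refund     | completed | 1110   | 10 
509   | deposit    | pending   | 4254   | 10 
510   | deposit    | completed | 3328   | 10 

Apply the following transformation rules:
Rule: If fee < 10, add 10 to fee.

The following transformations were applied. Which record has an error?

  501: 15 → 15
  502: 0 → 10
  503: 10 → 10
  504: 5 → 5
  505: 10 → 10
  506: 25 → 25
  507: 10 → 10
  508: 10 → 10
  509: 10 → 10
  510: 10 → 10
Record 504 has an error. The correct transformed value should be 15, not 5.

Step 1: Check each record against the rule
Step 2: Record 504 has fee = 5
Step 3: Since 5 < 10, the bonus should have been applied
Step 4: Correct value = 15, but claimed value = 5
Conclusion: Record 504 has the error.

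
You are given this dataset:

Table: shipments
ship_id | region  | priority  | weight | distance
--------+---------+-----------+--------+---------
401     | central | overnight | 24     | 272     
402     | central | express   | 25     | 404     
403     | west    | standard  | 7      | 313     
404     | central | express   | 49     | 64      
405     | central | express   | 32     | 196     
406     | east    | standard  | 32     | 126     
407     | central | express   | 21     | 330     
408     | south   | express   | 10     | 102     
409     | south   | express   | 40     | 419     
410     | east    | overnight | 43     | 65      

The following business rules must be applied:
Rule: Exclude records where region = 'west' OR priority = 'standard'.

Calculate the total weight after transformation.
244

Step 1: Find records where region = 'west' OR priority = 'standard'
Step 2: 2 records match, summing to 39
Step 3: Original sum: 283
Step 4: Remaining sum = 283 - 39 = 244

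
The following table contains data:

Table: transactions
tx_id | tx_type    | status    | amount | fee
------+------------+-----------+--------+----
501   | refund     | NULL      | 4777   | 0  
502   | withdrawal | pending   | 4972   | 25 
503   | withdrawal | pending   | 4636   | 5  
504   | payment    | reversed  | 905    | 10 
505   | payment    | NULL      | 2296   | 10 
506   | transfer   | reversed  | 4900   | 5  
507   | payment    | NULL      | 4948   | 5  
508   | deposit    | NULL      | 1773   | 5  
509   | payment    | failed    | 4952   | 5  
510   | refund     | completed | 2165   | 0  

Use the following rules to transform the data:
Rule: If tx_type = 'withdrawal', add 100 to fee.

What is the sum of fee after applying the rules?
270

Step 1: Count records where tx_type = 'withdrawal': 2
Step 2: Total bonus added: 2 × 100 = 200
Step 3: Original sum of fee: 70
Step 4: Final sum = 70 + 200 = 270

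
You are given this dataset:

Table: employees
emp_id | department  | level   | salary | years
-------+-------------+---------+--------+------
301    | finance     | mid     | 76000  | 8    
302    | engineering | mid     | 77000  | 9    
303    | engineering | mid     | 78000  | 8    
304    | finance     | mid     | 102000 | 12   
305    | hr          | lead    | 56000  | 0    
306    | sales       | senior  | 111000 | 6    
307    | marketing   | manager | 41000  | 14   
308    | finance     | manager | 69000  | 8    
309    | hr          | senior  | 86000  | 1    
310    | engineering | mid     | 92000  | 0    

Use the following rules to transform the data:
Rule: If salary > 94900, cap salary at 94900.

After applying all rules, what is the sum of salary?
764800

Step 1: 2 records have salary > 94900
Step 2: These records originally summed to 213000
Step 3: After capping: 2 × 94900 = 189800
Step 4: Unaffected records sum: 575000
Step 5: Final sum = 189800 + 575000 = 764800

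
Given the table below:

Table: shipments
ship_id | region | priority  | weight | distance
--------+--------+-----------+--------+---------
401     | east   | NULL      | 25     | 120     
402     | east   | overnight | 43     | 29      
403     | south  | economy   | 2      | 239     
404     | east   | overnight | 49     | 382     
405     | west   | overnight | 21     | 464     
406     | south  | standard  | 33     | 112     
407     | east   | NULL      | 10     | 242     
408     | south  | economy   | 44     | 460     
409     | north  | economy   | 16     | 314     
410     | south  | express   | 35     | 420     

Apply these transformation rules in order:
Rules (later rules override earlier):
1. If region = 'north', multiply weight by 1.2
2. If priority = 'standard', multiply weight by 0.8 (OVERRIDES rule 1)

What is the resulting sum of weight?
274.6

Step 1: Rule 2 takes priority for records with priority = 'standard'
  - 1 records: 33 × 0.8 = 26.4
Step 2: Rule 1 applies to remaining records with region = 'north'
  - 1 records: 16 × 1.2 = 19.2
Step 3: Other records unchanged: 229
Step 4: Final sum = 26.4 + 19.2 + 229 = 274.6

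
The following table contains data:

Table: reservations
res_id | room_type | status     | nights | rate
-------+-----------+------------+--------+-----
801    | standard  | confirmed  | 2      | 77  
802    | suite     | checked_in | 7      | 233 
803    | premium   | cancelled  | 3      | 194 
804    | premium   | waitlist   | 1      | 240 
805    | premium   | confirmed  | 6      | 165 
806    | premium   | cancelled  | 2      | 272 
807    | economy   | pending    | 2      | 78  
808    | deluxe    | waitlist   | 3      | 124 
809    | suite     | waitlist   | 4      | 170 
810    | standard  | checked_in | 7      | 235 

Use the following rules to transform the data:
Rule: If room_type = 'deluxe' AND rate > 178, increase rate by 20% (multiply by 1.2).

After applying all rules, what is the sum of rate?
1788

Step 1: Find records where room_type = 'deluxe' AND rate > 178
Step 2: 0 records match, summing to 0
Step 3: After multiplier: 0 × 1.2 = 0.0
Step 4: Unaffected records sum: 1788
Step 5: Final sum = 0.0 + 1788 = 1788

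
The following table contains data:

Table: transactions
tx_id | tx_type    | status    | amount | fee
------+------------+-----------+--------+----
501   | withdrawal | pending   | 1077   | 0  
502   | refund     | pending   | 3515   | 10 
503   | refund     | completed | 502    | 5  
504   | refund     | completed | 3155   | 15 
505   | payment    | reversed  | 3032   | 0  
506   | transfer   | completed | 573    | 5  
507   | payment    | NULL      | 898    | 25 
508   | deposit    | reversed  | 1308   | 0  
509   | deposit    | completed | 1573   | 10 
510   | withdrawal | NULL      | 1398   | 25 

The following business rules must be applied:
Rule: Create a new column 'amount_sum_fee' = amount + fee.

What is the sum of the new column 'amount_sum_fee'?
17126

Step 1: For each record, compute amount + fee
Example calculations:
  1077 + 0 = 1077
  3515 + 10 = 3525
  502 + 5 = 507
  ...
Step 2: Sum all derived values
Step 3: Total = 17126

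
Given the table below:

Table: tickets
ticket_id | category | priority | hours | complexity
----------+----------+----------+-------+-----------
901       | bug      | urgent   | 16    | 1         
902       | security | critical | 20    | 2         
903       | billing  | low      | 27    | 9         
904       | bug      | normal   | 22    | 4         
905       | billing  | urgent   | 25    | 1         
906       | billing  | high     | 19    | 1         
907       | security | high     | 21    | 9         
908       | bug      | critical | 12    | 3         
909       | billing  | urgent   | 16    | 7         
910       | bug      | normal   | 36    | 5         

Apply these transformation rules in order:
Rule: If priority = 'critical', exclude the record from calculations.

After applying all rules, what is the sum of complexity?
37

Step 1: Identify records where priority = 'critical'
Step 2: The excluded records sum to 5
Step 3: Original total complexity = 42
Step 4: Remaining total = 42 - 5 = 37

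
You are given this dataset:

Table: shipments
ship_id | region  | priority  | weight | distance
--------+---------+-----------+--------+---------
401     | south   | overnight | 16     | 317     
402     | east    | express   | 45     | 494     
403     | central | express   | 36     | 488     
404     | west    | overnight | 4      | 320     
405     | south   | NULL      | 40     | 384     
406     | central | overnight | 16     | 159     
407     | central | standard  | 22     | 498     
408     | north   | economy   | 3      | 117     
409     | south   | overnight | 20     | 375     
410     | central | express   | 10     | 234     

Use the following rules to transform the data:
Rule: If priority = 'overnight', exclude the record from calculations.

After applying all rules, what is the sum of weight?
156

Step 1: Identify records where priority = 'overnight'
Step 2: The excluded records sum to 56
Step 3: Original total weight = 212
Step 4: Remaining total = 212 - 56 = 156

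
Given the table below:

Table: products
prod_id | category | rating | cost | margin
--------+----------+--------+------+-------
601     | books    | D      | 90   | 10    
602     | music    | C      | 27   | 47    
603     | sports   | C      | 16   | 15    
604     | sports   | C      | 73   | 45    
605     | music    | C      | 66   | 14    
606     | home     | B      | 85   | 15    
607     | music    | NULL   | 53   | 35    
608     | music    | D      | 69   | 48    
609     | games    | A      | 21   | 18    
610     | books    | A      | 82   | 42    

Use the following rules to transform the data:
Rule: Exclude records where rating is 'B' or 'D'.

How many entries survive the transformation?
7

Step 1: Count records to exclude
  - 1 (B) + 2 (D) = 3 records
Step 2: Total records: 10
Step 3: Remaining = 10 - 3 = 7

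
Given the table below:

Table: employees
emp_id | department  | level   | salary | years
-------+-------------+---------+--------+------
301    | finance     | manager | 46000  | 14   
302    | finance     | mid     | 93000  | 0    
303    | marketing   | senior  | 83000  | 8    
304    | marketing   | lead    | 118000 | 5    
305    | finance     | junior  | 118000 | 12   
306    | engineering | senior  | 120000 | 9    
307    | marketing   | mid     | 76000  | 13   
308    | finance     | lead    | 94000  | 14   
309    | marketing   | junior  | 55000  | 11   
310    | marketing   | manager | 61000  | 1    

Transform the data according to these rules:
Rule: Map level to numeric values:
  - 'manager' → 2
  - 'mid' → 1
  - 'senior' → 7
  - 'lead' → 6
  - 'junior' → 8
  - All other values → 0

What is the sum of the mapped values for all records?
48

Step 1: Apply mapping to each record
Step 2: Count by status:
  'manager': 2 records × 2 = 4
  'mid': 2 records × 1 = 2
  'senior': 2 records × 7 = 14
  'lead': 2 records × 6 = 12
  'junior': 2 records × 8 = 16
Step 3: Sum all mapped values = 48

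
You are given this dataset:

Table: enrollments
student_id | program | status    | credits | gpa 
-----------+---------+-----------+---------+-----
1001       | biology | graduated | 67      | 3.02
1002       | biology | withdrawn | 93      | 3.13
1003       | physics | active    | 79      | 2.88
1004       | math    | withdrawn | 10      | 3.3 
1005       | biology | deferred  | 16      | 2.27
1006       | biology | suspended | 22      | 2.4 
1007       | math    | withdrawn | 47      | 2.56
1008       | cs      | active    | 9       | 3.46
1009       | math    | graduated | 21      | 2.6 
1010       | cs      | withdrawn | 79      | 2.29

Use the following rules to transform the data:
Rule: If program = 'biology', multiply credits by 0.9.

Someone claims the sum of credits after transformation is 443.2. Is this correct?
No, the correct result is 423.2.

Step 1: Calculate the correct sum after transformation
Step 2: Apply multiplier 0.9 to records where program = 'biology'
Step 3: Correct result = 423.2
Step 4: Claimed result = 443.2
Step 5: 423.2 ≠ 443.2
Conclusion: The claimed result is incorrect. The correct answer is 423.2.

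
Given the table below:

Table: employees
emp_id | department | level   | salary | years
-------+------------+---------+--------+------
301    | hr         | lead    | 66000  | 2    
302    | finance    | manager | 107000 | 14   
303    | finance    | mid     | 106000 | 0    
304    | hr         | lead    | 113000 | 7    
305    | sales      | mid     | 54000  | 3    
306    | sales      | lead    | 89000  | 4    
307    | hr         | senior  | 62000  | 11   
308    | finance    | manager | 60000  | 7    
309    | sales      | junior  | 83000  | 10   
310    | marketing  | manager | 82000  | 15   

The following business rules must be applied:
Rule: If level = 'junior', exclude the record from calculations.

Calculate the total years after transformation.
63

Step 1: Identify records where level = 'junior'
Step 2: The excluded records sum to 10
Step 3: Original total years = 73
Step 4: Remaining total = 73 - 10 = 63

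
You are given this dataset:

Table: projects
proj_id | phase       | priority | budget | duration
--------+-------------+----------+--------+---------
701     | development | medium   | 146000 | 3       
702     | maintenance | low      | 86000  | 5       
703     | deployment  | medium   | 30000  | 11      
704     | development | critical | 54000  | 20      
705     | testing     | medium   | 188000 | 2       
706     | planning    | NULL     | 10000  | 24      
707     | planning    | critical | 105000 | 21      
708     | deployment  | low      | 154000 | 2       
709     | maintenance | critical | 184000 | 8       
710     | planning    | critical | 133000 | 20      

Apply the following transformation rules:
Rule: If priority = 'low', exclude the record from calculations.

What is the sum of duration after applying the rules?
109

Step 1: Identify records where priority = 'low'
Step 2: The excluded records sum to 7
Step 3: Original total duration = 116
Step 4: Remaining total = 116 - 7 = 109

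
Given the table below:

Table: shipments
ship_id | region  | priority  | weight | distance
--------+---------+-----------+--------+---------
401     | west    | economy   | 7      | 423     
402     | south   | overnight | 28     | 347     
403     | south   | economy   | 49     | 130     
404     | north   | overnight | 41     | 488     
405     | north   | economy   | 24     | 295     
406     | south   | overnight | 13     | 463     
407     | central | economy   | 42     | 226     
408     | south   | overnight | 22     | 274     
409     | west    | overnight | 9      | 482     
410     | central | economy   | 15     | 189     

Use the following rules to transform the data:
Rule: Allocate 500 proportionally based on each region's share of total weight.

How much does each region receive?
central: 114.0, north: 130.0, south: 224.0, west: 32.0

Step 1: Calculate total weight = 250
Step 2: Calculate each region's proportion:
  central: 57/250 = 22.80% → 114.0
  north: 65/250 = 26.00% → 130.0
  south: 112/250 = 44.80% → 224.0
  west: 16/250 = 6.40% → 32.0
Step 3: Verify: sum of allocations ≈ 500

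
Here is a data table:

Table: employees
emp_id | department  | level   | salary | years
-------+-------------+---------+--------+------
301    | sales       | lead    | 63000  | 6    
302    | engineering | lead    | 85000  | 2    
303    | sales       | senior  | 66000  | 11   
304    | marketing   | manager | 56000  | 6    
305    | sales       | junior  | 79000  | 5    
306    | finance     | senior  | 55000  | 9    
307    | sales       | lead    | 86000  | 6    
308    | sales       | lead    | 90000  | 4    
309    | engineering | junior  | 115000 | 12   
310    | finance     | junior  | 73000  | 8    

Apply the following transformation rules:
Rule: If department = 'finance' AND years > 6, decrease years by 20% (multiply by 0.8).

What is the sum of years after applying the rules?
65.6

Step 1: Find records where department = 'finance' AND years > 6
Step 2: 2 records match, summing to 17
Step 3: After multiplier: 17 × 0.8 = 13.6
Step 4: Unaffected records sum: 52
Step 5: Final sum = 13.6 + 52 = 65.6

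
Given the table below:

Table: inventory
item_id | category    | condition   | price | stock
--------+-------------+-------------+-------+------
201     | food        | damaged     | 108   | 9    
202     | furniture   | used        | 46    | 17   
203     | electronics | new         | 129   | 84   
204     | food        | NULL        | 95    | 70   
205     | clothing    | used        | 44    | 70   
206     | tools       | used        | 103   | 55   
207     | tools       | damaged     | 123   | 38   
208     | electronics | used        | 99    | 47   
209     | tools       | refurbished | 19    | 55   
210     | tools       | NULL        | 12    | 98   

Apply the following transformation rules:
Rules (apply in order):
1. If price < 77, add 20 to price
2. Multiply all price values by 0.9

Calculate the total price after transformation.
772.2

Step 1: Apply Rule 1 - Add 20 to records with price < 77
  - 4 records affected: 121 + (4 × 20) = 201
  - Unaffected records: 657
  - Sum after Rule 1: 858
Step 2: Apply Rule 2 - Multiply all by 0.9
  - 858 × 0.9 = 772.2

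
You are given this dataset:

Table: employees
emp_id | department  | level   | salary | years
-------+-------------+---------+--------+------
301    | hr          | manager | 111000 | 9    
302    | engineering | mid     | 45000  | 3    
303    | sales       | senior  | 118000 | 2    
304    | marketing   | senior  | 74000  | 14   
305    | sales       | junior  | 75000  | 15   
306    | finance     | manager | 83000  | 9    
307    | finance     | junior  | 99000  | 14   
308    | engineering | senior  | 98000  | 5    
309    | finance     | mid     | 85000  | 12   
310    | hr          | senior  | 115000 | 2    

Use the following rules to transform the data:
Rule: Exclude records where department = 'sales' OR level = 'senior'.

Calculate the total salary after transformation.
423000

Step 1: Find records where department = 'sales' OR level = 'senior'
Step 2: 5 records match, summing to 480000
Step 3: Original sum: 903000
Step 4: Remaining sum = 903000 - 480000 = 423000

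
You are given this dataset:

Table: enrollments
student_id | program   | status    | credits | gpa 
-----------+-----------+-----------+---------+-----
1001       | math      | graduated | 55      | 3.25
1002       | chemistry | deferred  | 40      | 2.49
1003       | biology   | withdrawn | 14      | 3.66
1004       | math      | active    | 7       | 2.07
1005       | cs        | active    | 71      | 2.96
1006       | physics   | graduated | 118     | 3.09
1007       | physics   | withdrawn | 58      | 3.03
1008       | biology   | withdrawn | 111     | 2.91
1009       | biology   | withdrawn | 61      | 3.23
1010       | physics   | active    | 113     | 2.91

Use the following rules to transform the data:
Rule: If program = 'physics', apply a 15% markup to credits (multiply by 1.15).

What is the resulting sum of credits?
691.35

Step 1: Records with program = 'physics' have total credits = 289
Step 2: Apply multiplier: 289 × 1.15 = 332.35
Step 3: Other records total: 359
Step 4: Final sum = 332.35 + 359 = 691.35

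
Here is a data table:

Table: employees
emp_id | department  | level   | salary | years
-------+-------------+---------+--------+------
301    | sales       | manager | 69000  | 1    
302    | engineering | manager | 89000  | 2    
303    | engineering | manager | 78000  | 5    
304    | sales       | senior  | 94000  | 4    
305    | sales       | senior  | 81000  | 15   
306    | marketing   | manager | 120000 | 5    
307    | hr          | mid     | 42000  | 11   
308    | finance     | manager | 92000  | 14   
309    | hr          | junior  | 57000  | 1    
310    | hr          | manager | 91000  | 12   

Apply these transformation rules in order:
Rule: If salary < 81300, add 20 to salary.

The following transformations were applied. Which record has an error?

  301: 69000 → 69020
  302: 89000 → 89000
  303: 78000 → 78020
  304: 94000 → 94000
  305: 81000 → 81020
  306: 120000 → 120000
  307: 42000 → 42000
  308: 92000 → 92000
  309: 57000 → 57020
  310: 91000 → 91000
Record 307 has an error. The correct transformed value should be 42020, not 42000.

Step 1: Check each record against the rule
Step 2: Record 307 has salary = 42000
Step 3: Since 42000 < 81300, the bonus should have been applied
Step 4: Correct value = 42020, but claimed value = 42000
Conclusion: Record 307 has the error.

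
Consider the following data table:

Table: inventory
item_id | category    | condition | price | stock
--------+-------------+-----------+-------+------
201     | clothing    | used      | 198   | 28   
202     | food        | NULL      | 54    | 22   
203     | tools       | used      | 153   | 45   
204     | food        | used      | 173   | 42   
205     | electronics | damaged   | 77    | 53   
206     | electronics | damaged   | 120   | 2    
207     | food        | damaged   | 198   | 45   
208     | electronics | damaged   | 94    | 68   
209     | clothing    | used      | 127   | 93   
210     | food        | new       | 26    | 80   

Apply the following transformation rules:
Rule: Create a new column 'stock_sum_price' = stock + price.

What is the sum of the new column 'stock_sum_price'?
1698

Step 1: For each record, compute stock + price
Example calculations:
  28 + 198 = 226
  22 + 54 = 76
  45 + 153 = 198
  ...
Step 2: Sum all derived values
Step 3: Total = 1698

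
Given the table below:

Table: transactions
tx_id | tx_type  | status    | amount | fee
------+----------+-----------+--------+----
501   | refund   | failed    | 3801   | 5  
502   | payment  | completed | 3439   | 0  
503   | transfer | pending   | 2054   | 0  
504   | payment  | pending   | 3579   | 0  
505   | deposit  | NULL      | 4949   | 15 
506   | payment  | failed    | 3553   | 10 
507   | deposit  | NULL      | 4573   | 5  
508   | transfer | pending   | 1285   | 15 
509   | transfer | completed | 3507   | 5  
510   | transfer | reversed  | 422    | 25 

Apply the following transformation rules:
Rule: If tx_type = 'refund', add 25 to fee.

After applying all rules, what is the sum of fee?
105

Step 1: Count records where tx_type = 'refund': 1
Step 2: Total bonus added: 1 × 25 = 25
Step 3: Original sum of fee: 80
Step 4: Final sum = 80 + 25 = 105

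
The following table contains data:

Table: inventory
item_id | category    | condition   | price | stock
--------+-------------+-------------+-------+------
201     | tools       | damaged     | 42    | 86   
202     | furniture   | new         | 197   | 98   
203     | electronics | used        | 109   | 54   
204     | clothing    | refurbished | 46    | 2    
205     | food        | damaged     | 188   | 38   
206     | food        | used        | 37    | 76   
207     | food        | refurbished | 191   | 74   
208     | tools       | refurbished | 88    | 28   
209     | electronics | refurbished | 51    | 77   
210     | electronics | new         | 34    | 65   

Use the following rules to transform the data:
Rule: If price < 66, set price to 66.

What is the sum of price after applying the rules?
1103

Step 1: 5 records have price < 66
Step 2: These records originally summed to 210
Step 3: After setting to minimum: 5 × 66 = 330
Step 4: Unaffected records sum: 773
Step 5: Final sum = 330 + 773 = 1103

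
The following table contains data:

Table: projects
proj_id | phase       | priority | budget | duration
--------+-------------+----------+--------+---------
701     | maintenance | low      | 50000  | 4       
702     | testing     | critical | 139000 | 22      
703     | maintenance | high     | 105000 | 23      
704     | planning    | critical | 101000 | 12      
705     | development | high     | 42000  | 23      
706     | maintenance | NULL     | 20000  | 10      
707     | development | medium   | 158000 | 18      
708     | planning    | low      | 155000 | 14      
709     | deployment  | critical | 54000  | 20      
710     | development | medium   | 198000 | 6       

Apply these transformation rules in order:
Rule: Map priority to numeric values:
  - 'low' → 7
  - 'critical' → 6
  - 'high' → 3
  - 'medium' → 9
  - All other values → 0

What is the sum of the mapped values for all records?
56

Step 1: Apply mapping to each record
Step 2: Count by status:
  'low': 2 records × 7 = 14
  'critical': 3 records × 6 = 18
  'high': 2 records × 3 = 6
  'medium': 2 records × 9 = 18
Step 3: Sum all mapped values = 56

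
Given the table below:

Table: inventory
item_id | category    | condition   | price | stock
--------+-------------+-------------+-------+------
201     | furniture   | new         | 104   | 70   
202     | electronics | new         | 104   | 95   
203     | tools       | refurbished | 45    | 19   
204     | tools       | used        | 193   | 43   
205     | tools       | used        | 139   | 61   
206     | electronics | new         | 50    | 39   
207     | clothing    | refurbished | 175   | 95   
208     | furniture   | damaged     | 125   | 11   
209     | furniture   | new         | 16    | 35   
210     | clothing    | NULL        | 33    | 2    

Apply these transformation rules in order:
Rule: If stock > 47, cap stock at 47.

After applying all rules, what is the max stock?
47

Step 1: Original maximum stock = 95
Step 2: Apply cap at 47
Step 3: 4 records had stock > 47 and were capped
Step 4: Maximum after transformation = 47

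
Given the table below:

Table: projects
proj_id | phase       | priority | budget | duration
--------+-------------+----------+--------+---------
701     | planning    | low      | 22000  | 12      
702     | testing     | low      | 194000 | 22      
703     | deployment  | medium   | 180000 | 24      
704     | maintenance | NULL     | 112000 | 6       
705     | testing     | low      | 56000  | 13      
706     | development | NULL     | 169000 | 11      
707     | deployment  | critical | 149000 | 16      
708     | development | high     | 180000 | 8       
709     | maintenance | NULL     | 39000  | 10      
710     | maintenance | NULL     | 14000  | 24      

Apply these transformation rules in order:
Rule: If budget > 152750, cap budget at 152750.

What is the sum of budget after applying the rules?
1003000

Step 1: 4 records have budget > 152750
Step 2: These records originally summed to 723000
Step 3: After capping: 4 × 152750 = 611000
Step 4: Unaffected records sum: 392000
Step 5: Final sum = 611000 + 392000 = 1003000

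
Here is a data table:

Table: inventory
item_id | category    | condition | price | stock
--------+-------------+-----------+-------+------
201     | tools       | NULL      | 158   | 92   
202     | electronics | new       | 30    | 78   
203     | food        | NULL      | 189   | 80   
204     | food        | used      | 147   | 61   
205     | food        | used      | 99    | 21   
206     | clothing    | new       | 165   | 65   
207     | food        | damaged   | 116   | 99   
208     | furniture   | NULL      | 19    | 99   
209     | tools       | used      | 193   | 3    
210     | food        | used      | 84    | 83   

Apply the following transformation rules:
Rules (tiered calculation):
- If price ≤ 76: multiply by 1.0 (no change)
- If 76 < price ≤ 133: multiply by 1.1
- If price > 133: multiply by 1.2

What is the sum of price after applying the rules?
1400.3

Step 1: Tier 1 (price ≤ 76): 2 records, sum = 49 × 1.0 = 49.0
Step 2: Tier 2 (76 < price ≤ 133): 3 records, sum = 299 × 1.1 = 328.9
Step 3: Tier 3 (price > 133): 5 records, sum = 852 × 1.2 = 1022.4
Step 4: Final sum = 49.0 + 328.9 + 1022.4 = 1400.3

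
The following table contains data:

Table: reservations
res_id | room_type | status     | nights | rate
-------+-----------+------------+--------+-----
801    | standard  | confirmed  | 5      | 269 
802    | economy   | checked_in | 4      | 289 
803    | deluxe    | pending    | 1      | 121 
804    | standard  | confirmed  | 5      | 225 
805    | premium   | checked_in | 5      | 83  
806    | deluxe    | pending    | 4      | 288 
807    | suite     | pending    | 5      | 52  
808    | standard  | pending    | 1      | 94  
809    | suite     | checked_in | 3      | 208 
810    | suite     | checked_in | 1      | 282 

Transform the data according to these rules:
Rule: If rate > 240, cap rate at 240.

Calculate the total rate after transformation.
1743

Step 1: 4 records have rate > 240
Step 2: These records originally summed to 1128
Step 3: After capping: 4 × 240 = 960
Step 4: Unaffected records sum: 783
Step 5: Final sum = 960 + 783 = 1743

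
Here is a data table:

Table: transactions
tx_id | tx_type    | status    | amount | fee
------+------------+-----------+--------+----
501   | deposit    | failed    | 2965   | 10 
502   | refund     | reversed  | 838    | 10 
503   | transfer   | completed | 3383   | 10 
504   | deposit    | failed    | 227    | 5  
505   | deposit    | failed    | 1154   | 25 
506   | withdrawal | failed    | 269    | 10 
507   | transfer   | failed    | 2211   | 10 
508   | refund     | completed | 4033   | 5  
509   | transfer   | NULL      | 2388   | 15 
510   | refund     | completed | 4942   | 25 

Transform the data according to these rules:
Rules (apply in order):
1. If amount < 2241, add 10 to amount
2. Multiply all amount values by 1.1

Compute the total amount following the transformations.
24706.0

Step 1: Apply Rule 1 - Add 10 to records with amount < 2241
  - 5 records affected: 4699 + (5 × 10) = 4749
  - Unaffected records: 17711
  - Sum after Rule 1: 22460
Step 2: Apply Rule 2 - Multiply all by 1.1
  - 22460 × 1.1 = 24706.0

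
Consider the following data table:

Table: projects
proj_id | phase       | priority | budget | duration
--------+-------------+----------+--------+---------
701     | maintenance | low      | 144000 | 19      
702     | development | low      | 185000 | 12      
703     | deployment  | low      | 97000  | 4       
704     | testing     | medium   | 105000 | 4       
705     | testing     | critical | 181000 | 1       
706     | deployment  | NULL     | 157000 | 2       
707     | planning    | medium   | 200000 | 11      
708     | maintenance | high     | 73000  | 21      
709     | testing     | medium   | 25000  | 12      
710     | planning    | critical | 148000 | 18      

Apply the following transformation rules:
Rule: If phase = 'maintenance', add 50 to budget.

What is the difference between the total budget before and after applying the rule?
100

Step 1: Original sum of budget = 1315000
Step 2: 2 records have phase = 'maintenance'
Step 3: Each affected record changes by 50
Step 4: Total change = 2 × 50 = 100
Step 5: New sum = 1315000 + 100 = 1315100
Step 6: Difference = |1315100 - 1315000| = 100
        (Sum increased by 100)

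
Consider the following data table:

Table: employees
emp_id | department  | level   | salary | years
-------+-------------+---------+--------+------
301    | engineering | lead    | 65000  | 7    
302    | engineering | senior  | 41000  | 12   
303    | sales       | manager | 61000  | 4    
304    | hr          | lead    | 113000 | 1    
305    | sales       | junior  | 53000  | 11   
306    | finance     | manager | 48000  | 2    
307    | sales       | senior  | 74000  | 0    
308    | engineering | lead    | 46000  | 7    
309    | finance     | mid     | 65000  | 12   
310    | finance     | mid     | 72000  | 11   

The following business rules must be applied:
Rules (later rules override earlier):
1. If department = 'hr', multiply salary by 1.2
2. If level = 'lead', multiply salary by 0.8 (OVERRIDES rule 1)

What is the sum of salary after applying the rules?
593200.0

Step 1: Rule 2 takes priority for records with level = 'lead'
  - 3 records: 224000 × 0.8 = 179200.0
Step 2: Rule 1 applies to remaining records with department = 'hr'
  - 0 records: 0 × 1.2 = 0.0
Step 3: Other records unchanged: 414000
Step 4: Final sum = 179200.0 + 0.0 + 414000 = 593200.0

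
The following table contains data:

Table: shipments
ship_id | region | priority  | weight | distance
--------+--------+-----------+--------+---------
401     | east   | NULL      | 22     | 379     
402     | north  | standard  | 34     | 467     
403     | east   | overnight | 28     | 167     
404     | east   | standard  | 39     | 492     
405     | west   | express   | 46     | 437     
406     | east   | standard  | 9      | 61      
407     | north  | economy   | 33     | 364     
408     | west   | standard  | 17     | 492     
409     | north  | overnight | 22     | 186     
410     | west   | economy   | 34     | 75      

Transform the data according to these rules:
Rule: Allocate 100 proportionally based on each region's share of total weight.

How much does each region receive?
east: 34.51, north: 31.34, west: 34.15

Step 1: Calculate total weight = 284
Step 2: Calculate each region's proportion:
  east: 98/284 = 34.51% → 34.51
  north: 89/284 = 31.34% → 31.34
  west: 97/284 = 34.15% → 34.15
Step 3: Verify: sum of allocations ≈ 100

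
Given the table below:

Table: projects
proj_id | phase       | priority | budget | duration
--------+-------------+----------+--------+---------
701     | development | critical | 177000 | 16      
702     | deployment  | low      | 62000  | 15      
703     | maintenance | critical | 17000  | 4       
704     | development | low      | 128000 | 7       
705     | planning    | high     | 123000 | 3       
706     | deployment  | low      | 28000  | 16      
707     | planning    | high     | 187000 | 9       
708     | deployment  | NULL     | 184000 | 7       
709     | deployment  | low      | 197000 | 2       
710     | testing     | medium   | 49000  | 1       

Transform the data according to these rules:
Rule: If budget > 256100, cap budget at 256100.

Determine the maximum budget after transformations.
197000

Step 1: Original maximum budget = 197000
Step 2: Check cap of 256100 against maximum
Step 3: No records exceed the cap (max 197000 <= cap 256100), so no capping applies
Step 4: Maximum after transformation = 197000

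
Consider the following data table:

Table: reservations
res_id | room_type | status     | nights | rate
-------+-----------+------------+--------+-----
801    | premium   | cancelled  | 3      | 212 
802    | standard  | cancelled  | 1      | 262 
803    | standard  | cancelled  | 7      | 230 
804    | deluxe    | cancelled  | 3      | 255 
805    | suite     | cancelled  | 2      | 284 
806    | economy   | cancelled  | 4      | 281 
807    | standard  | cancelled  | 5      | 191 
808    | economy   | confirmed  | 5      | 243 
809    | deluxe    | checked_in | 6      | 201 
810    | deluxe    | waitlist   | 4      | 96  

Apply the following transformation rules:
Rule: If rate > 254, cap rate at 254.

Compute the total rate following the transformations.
2189

Step 1: 4 records have rate > 254
Step 2: These records originally summed to 1082
Step 3: After capping: 4 × 254 = 1016
Step 4: Unaffected records sum: 1173
Step 5: Final sum = 1016 + 1173 = 2189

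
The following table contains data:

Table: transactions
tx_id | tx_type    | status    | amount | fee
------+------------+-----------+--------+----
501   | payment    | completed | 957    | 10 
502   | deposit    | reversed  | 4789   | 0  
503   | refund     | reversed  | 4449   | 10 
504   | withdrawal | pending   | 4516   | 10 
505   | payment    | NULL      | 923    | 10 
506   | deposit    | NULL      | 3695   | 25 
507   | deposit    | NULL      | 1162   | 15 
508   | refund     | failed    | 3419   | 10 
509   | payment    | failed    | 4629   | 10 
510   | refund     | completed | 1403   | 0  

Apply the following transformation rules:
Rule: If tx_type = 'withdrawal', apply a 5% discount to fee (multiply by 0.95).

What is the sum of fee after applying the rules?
99.5

Step 1: Records with tx_type = 'withdrawal' have total fee = 10
Step 2: Apply multiplier: 10 × 0.95 = 9.5
Step 3: Other records total: 90
Step 4: Final sum = 9.5 + 90 = 99.5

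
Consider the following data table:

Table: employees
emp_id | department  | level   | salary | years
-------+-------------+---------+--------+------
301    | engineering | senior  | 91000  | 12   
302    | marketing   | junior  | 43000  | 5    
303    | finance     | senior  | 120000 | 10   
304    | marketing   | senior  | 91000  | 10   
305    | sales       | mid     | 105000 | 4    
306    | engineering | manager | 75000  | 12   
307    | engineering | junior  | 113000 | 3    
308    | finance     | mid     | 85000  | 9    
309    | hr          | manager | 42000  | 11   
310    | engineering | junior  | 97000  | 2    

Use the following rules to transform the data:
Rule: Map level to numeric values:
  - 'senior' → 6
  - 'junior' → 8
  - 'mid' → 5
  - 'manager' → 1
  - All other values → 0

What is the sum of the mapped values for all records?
54

Step 1: Apply mapping to each record
Step 2: Count by status:
  'senior': 3 records × 6 = 18
  'junior': 3 records × 8 = 24
  'mid': 2 records × 5 = 10
  'manager': 2 records × 1 = 2
Step 3: Sum all mapped values = 54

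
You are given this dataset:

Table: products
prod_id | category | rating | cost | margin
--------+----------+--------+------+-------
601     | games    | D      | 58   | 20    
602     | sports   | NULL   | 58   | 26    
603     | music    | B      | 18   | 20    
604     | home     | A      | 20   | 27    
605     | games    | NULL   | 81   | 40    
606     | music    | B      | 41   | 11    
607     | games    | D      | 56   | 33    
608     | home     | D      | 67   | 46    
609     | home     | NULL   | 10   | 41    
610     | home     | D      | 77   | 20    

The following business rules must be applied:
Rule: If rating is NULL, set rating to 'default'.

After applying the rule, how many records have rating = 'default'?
3

Step 1: Count records where rating IS NULL
Step 2: Found 3 records with NULL rating
Step 3: These records will have rating set to 'default'
Step 4: Records already having rating = 'default': 0
Step 5: Answer: 3 + 0 = 3 records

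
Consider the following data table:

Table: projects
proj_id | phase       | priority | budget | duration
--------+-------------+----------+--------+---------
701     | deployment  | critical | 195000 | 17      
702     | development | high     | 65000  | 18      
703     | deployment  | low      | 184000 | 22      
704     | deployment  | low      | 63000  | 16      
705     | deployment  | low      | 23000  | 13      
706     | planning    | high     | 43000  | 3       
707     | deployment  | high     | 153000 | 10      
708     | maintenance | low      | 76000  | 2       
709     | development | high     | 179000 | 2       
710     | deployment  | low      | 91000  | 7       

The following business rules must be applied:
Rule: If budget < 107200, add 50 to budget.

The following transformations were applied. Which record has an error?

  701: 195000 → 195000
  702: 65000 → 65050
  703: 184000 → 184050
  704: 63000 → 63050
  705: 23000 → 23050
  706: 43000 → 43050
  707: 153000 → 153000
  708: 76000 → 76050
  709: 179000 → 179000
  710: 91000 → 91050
Record 703 has an error. The correct transformed value should be 184000, not 184050.

Step 1: Check each record against the rule
Step 2: Record 703 has budget = 184000
Step 3: Since 184000 >= 107200, the bonus should not have been applied
Step 4: Correct value = 184000, but claimed value = 184050
Conclusion: Record 703 has the error.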